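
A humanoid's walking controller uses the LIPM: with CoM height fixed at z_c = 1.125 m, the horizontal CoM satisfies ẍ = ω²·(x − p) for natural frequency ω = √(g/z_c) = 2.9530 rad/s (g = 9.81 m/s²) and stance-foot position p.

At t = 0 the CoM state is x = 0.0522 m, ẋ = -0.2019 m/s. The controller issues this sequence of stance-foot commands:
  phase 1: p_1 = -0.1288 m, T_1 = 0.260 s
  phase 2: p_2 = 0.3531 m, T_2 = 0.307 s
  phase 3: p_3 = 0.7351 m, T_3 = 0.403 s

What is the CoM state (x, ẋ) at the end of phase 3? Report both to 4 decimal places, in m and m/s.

x = -0.9467, ẋ = -4.4904

phase 1: p=-0.1288, T=0.260, ωT=0.767780, cosh=1.309509, sinh=0.845467; start (x,ẋ)=(0.052200, -0.201900) → end (x,ẋ)=(0.050416, 0.187506)
phase 2: p=0.3531, T=0.307, ωT=0.906571, cosh=1.439863, sinh=1.035956; start (x,ẋ)=(0.050416, 0.187506) → end (x,ẋ)=(-0.016944, -0.655982)
phase 3: p=0.7351, T=0.403, ωT=1.190059, cosh=1.795739, sinh=1.491536; start (x,ẋ)=(-0.016944, -0.655982) → end (x,ẋ)=(-0.946706, -4.490353)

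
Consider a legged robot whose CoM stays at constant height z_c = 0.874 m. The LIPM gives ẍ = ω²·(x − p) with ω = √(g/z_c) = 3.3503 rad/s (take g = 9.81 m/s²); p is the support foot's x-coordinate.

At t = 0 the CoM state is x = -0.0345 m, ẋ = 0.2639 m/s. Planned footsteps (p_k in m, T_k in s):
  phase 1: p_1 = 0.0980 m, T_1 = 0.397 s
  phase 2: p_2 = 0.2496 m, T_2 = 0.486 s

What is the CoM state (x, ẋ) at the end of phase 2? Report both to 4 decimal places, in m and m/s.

phase 1: p=0.0980, T=0.397, ωT=1.330069, cosh=2.022882, sinh=1.758423; start (x,ẋ)=(-0.034500, 0.263900) → end (x,ẋ)=(-0.031523, -0.246751)
phase 2: p=0.2496, T=0.486, ωT=1.628246, cosh=2.645601, sinh=2.449328; start (x,ẋ)=(-0.031523, -0.246751) → end (x,ẋ)=(-0.674532, -2.959692)

x = -0.6745, ẋ = -2.9597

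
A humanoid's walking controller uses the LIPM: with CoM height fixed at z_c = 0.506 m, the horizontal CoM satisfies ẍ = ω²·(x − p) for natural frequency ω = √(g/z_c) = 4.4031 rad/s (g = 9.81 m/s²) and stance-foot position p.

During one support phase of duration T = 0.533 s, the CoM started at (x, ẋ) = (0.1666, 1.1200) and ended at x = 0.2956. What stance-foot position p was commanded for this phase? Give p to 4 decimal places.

ωT = 4.4031·0.533 = 2.346852; cosh(ωT) = 5.274143, sinh(ωT) = 5.178473
x(T) = p + (x₀−p)·cosh(ωT) + (ẋ₀/ω)·sinh(ωT) ⇒ p·(1 − cosh) = x(T) − x₀·cosh − (ẋ₀/ω)·sinh
numerator   = 0.2956 − (0.1666)·5.274143 − (1.1200/4.4031)·5.178473 = -1.900301
denominator = 1 − 5.274143 = -4.274143
p = -1.900301 / -4.274143 = 0.4446

p = 0.4446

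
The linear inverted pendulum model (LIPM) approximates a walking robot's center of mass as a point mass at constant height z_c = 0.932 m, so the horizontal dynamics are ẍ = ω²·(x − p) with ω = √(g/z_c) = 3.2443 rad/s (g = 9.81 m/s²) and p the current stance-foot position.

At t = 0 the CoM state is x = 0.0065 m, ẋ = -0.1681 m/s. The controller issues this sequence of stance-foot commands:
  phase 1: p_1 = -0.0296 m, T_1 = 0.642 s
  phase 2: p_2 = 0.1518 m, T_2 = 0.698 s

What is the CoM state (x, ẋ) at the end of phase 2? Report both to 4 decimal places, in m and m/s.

x = -1.3373, ẋ = -4.7737

phase 1: p=-0.0296, T=0.642, ωT=2.082841, cosh=4.075907, sinh=3.951331; start (x,ẋ)=(0.006500, -0.168100) → end (x,ẋ)=(-0.087194, -0.222383)
phase 2: p=0.1518, T=0.698, ωT=2.264521, cosh=4.865198, sinh=4.761318; start (x,ẋ)=(-0.087194, -0.222383) → end (x,ẋ)=(-1.337321, -4.773710)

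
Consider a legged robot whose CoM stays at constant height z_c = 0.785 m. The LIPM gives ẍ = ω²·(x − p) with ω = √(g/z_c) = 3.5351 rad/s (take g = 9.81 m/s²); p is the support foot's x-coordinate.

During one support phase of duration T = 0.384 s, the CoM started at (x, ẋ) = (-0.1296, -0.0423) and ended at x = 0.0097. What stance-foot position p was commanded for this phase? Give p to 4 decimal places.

p = -0.2798

ωT = 3.5351·0.384 = 1.357478; cosh(ωT) = 2.071845, sinh(ωT) = 1.814536
x(T) = p + (x₀−p)·cosh(ωT) + (ẋ₀/ω)·sinh(ωT) ⇒ p·(1 − cosh) = x(T) − x₀·cosh − (ẋ₀/ω)·sinh
numerator   = 0.0097 − (-0.1296)·2.071845 − (-0.0423/3.5351)·1.814536 = 0.299923
denominator = 1 − 2.071845 = -1.071845
p = 0.299923 / -1.071845 = -0.2798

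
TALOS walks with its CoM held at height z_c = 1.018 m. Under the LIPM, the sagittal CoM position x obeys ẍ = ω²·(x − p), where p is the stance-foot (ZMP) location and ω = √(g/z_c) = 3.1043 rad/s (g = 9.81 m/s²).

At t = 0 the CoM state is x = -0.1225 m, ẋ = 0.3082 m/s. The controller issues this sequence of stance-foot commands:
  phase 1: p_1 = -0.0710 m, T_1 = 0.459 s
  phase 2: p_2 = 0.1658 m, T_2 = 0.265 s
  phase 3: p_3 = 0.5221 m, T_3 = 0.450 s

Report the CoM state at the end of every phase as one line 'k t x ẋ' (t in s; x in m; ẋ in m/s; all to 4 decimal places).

1 0.4590 0.0102 0.3646
2 0.7240 0.0624 0.0514
3 1.1740 -0.4326 -2.5980

phase 1: p=-0.0710, T=0.459, ωT=1.424874, cosh=2.198936, sinh=1.958397; start (x,ẋ)=(-0.122500, 0.308200) → end (x,ẋ)=(0.010188, 0.364620)
phase 2: p=0.1658, T=0.265, ωT=0.822639, cosh=1.357886, sinh=0.918615; start (x,ẋ)=(0.010188, 0.364620) → end (x,ẋ)=(0.062394, 0.051360)
phase 3: p=0.5221, T=0.450, ωT=1.396935, cosh=2.145072, sinh=1.897718; start (x,ẋ)=(0.062394, 0.051360) → end (x,ẋ)=(-0.432606, -2.598000)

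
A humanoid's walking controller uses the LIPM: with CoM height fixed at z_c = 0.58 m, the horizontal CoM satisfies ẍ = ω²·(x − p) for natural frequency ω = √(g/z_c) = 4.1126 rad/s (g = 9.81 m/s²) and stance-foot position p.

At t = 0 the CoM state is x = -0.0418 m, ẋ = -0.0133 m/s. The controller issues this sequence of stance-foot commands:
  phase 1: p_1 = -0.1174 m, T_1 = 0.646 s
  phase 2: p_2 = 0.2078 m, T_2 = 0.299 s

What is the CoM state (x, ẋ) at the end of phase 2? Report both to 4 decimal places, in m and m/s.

x = 1.3684, ẋ = 5.1573

phase 1: p=-0.1174, T=0.646, ωT=2.656740, cosh=7.159965, sinh=7.089788; start (x,ẋ)=(-0.041800, -0.013300) → end (x,ẋ)=(0.400965, 2.109077)
phase 2: p=0.2078, T=0.299, ωT=1.229667, cosh=1.856241, sinh=1.563851; start (x,ẋ)=(0.400965, 2.109077) → end (x,ẋ)=(1.368355, 5.157295)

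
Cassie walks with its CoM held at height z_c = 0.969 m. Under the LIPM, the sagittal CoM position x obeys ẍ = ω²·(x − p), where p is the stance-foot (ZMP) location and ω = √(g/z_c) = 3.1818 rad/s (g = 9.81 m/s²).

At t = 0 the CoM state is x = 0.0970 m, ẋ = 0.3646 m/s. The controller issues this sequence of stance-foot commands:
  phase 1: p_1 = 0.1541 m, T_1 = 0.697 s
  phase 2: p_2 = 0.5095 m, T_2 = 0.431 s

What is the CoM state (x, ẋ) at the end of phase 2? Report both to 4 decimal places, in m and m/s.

x = 0.8023, ẋ = 1.2338

phase 1: p=0.1541, T=0.697, ωT=2.217715, cosh=4.647585, sinh=4.538727; start (x,ẋ)=(0.097000, 0.364600) → end (x,ẋ)=(0.408812, 0.869910)
phase 2: p=0.5095, T=0.431, ωT=1.371356, cosh=2.097226, sinh=1.843464; start (x,ẋ)=(0.408812, 0.869910) → end (x,ẋ)=(0.802341, 1.233810)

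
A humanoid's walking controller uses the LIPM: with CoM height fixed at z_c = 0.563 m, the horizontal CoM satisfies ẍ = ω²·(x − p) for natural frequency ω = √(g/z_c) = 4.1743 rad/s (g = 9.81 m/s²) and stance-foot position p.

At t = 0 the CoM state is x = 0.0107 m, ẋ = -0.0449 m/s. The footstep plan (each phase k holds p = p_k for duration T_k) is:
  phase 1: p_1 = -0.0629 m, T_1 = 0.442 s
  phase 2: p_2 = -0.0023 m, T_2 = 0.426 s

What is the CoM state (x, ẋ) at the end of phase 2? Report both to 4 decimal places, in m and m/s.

x = 0.9914, ẋ = 4.1815

phase 1: p=-0.0629, T=0.442, ωT=1.845041, cosh=3.243188, sinh=3.085169; start (x,ẋ)=(0.010700, -0.044900) → end (x,ẋ)=(0.142614, 0.802233)
phase 2: p=-0.0023, T=0.426, ωT=1.778252, cosh=3.044216, sinh=2.875283; start (x,ẋ)=(0.142614, 0.802233) → end (x,ẋ)=(0.991431, 4.181465)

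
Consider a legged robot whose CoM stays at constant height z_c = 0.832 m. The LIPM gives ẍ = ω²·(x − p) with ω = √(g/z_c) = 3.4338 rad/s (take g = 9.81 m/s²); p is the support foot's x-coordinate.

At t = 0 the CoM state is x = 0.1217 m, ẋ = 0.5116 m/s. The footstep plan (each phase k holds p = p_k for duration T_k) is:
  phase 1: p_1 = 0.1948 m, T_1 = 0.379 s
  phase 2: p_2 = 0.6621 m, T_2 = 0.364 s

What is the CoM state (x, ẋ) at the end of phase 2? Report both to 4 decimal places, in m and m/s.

x = 0.2577, ẋ = -0.8695

phase 1: p=0.1948, T=0.379, ωT=1.301410, cosh=1.973311, sinh=1.701164; start (x,ẋ)=(0.121700, 0.511600) → end (x,ẋ)=(0.304006, 0.582536)
phase 2: p=0.6621, T=0.364, ωT=1.249903, cosh=1.888269, sinh=1.601736; start (x,ẋ)=(0.304006, 0.582536) → end (x,ẋ)=(0.257654, -0.869546)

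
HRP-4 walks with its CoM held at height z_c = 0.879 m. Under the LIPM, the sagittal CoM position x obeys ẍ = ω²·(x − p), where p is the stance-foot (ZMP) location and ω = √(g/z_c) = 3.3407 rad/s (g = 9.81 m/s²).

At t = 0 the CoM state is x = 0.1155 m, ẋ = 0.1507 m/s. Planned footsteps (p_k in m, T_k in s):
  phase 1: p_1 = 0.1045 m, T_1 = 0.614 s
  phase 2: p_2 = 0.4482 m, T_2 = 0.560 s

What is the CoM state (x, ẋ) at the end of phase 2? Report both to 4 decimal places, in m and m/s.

x = 0.7223, ẋ = 1.0948

phase 1: p=0.1045, T=0.614, ωT=2.051190, cosh=3.952865, sinh=3.824284; start (x,ẋ)=(0.115500, 0.150700) → end (x,ẋ)=(0.320496, 0.736230)
phase 2: p=0.4482, T=0.560, ωT=1.870792, cosh=3.323719, sinh=3.169718; start (x,ẋ)=(0.320496, 0.736230) → end (x,ẋ)=(0.722297, 1.094757)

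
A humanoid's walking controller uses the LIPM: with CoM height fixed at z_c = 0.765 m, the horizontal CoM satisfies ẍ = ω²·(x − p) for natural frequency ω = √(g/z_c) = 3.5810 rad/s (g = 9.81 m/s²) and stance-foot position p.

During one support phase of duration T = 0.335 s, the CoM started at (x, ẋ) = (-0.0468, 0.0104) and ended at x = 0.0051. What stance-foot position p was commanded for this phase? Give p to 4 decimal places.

p = -0.1055

ωT = 3.5810·0.335 = 1.199635; cosh(ωT) = 1.810105, sinh(ωT) = 1.508801
x(T) = p + (x₀−p)·cosh(ωT) + (ẋ₀/ω)·sinh(ωT) ⇒ p·(1 − cosh) = x(T) − x₀·cosh − (ẋ₀/ω)·sinh
numerator   = 0.0051 − (-0.0468)·1.810105 − (0.0104/3.5810)·1.508801 = 0.085431
denominator = 1 − 1.810105 = -0.810105
p = 0.085431 / -0.810105 = -0.1055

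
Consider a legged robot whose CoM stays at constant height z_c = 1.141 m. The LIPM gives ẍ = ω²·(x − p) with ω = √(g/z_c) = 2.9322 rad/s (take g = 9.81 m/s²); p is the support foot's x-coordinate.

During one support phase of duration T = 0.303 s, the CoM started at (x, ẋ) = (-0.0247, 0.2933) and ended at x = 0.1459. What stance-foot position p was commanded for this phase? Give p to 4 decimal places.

ωT = 2.9322·0.303 = 0.888457; cosh(ωT) = 1.421332, sinh(ωT) = 1.010042
x(T) = p + (x₀−p)·cosh(ωT) + (ẋ₀/ω)·sinh(ωT) ⇒ p·(1 − cosh) = x(T) − x₀·cosh − (ẋ₀/ω)·sinh
numerator   = 0.1459 − (-0.0247)·1.421332 − (0.2933/2.9322)·1.010042 = 0.079975
denominator = 1 − 1.421332 = -0.421332
p = 0.079975 / -0.421332 = -0.1898

p = -0.1898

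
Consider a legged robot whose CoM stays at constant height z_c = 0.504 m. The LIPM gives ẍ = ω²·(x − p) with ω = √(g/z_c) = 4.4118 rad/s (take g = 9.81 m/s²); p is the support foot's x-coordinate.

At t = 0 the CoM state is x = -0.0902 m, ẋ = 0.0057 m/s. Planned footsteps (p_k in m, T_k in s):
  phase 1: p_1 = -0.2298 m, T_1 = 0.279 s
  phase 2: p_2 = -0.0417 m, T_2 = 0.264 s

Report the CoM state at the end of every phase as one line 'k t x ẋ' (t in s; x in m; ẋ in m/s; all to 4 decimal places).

1 0.2790 0.0316 0.9751
2 0.5430 0.4070 2.1827

phase 1: p=-0.2298, T=0.279, ωT=1.230892, cosh=1.858158, sinh=1.566126; start (x,ẋ)=(-0.090200, 0.005700) → end (x,ẋ)=(0.031622, 0.975148)
phase 2: p=-0.0417, T=0.264, ωT=1.164715, cosh=1.758511, sinh=1.446499; start (x,ẋ)=(0.031622, 0.975148) → end (x,ẋ)=(0.406960, 2.182727)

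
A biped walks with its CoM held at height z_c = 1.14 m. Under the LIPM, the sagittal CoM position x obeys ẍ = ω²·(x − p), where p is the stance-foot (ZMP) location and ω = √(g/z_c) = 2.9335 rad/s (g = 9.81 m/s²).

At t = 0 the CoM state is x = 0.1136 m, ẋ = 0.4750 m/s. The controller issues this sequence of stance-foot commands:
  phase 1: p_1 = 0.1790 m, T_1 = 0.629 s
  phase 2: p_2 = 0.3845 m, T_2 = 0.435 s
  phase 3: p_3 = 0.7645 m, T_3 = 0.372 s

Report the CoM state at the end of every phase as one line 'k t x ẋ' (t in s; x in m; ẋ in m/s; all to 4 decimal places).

1 0.6290 0.4665 0.9487
2 1.0640 1.0770 2.2291
3 1.4360 2.2862 4.9046

phase 1: p=0.1790, T=0.629, ωT=1.845171, cosh=3.243592, sinh=3.085593; start (x,ẋ)=(0.113600, 0.475000) → end (x,ẋ)=(0.466496, 0.948732)
phase 2: p=0.3845, T=0.435, ωT=1.276072, cosh=1.930837, sinh=1.651705; start (x,ẋ)=(0.466496, 0.948732) → end (x,ẋ)=(1.077005, 2.229142)
phase 3: p=0.7645, T=0.372, ωT=1.091262, cosh=1.656911, sinh=1.321119; start (x,ẋ)=(1.077005, 2.229142) → end (x,ẋ)=(2.286200, 4.904604)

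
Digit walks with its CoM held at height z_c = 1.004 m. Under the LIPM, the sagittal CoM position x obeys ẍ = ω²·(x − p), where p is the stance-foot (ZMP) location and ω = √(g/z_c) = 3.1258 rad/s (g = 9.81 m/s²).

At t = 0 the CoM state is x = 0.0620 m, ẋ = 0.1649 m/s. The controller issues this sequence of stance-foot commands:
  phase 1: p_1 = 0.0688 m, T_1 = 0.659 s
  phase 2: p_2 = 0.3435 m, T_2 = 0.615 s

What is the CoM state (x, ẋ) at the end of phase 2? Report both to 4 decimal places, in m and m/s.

x = 0.6162, ẋ = 0.9816

phase 1: p=0.0688, T=0.659, ωT=2.059902, cosh=3.986334, sinh=3.858868; start (x,ẋ)=(0.062000, 0.164900) → end (x,ẋ)=(0.245266, 0.575325)
phase 2: p=0.3435, T=0.615, ωT=1.922367, cosh=3.491692, sinh=3.345431; start (x,ẋ)=(0.245266, 0.575325) → end (x,ẋ)=(0.616245, 0.981604)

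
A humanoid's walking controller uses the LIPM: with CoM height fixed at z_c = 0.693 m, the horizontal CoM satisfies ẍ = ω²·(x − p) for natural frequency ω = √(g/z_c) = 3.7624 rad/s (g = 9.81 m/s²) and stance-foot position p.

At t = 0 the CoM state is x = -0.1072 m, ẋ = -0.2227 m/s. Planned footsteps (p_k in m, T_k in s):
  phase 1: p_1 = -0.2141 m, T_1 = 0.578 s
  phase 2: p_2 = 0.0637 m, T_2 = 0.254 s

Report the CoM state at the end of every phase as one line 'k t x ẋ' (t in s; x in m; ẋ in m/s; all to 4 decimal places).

1 0.5780 0.0052 0.7542
2 0.8320 0.1985 0.8820

phase 1: p=-0.2141, T=0.578, ωT=2.174667, cosh=4.456451, sinh=4.342805; start (x,ẋ)=(-0.107200, -0.222700) → end (x,ẋ)=(0.005240, 0.754227)
phase 2: p=0.0637, T=0.254, ωT=0.955650, cosh=1.492461, sinh=1.107898; start (x,ẋ)=(0.005240, 0.754227) → end (x,ẋ)=(0.198545, 0.881972)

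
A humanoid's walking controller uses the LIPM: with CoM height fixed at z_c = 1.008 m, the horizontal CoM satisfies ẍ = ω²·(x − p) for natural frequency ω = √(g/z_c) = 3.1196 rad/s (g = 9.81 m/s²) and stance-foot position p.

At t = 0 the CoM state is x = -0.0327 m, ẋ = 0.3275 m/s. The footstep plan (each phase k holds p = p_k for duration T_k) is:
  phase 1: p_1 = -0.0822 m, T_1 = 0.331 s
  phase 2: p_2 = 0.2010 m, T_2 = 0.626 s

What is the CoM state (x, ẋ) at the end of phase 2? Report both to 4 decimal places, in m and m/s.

phase 1: p=-0.0822, T=0.331, ωT=1.032588, cosh=1.582204, sinh=1.226119; start (x,ẋ)=(-0.032700, 0.327500) → end (x,ẋ)=(0.124839, 0.707509)
phase 2: p=0.2010, T=0.626, ωT=1.952870, cosh=3.595376, sinh=3.453510; start (x,ẋ)=(0.124839, 0.707509) → end (x,ẋ)=(0.710410, 1.723235)

x = 0.7104, ẋ = 1.7232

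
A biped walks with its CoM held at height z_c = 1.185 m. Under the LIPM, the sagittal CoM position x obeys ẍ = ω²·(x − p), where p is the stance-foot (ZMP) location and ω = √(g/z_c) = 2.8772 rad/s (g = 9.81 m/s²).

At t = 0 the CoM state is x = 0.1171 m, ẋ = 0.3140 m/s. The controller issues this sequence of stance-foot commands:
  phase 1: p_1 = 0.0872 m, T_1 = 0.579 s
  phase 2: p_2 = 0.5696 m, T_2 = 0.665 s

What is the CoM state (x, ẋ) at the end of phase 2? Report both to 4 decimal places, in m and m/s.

x = 1.3905, ẋ = 2.5732

phase 1: p=0.0872, T=0.579, ωT=1.665899, cosh=2.739723, sinh=2.550703; start (x,ẋ)=(0.117100, 0.314000) → end (x,ẋ)=(0.447486, 1.079706)
phase 2: p=0.5696, T=0.665, ωT=1.913338, cosh=3.461628, sinh=3.314041; start (x,ẋ)=(0.447486, 1.079706) → end (x,ẋ)=(1.390522, 2.573161)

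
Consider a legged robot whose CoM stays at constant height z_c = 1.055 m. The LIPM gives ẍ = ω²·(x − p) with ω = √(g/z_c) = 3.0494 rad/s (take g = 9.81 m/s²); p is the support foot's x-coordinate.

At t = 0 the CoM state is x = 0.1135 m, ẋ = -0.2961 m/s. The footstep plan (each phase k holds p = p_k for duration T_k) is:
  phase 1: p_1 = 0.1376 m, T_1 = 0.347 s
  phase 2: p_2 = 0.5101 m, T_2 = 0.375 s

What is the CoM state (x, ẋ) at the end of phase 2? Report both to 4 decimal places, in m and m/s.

x = -0.6775, ẋ = -3.2840

phase 1: p=0.1376, T=0.347, ωT=1.058142, cosh=1.614056, sinh=1.266956; start (x,ẋ)=(0.113500, -0.296100) → end (x,ẋ)=(-0.024322, -0.571031)
phase 2: p=0.5101, T=0.375, ωT=1.143525, cosh=1.728252, sinh=1.409558; start (x,ẋ)=(-0.024322, -0.571031) → end (x,ẋ)=(-0.677469, -3.283993)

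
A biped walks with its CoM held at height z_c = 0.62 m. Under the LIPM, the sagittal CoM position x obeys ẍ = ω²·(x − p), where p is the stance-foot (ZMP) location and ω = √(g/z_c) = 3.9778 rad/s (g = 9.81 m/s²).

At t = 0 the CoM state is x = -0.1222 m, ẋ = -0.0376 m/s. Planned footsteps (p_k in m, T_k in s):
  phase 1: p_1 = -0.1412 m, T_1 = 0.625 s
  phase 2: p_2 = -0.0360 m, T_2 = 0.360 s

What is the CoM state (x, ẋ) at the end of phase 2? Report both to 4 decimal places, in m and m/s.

x = -0.0284, ẋ = 0.1280

phase 1: p=-0.1412, T=0.625, ωT=2.486125, cosh=6.048930, sinh=5.965699; start (x,ẋ)=(-0.122200, -0.037600) → end (x,ẋ)=(-0.082661, 0.223437)
phase 2: p=-0.0360, T=0.360, ωT=1.432008, cosh=2.212964, sinh=1.974135; start (x,ẋ)=(-0.082661, 0.223437) → end (x,ẋ)=(-0.028370, 0.128044)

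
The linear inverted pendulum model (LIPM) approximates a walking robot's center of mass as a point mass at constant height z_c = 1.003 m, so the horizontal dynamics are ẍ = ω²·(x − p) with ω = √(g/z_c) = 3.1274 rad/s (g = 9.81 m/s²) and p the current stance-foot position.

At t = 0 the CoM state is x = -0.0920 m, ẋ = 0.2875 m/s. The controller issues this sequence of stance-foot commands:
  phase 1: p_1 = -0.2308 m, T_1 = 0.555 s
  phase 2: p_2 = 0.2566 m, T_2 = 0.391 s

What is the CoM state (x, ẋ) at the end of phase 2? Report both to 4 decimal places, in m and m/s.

x = 1.5813, ẋ = 4.5840

phase 1: p=-0.2308, T=0.555, ωT=1.735707, cosh=2.924606, sinh=2.748331; start (x,ẋ)=(-0.092000, 0.287500) → end (x,ẋ)=(0.427788, 2.033828)
phase 2: p=0.2566, T=0.391, ωT=1.222813, cosh=1.845566, sinh=1.551165; start (x,ẋ)=(0.427788, 2.033828) → end (x,ẋ)=(1.581301, 4.584015)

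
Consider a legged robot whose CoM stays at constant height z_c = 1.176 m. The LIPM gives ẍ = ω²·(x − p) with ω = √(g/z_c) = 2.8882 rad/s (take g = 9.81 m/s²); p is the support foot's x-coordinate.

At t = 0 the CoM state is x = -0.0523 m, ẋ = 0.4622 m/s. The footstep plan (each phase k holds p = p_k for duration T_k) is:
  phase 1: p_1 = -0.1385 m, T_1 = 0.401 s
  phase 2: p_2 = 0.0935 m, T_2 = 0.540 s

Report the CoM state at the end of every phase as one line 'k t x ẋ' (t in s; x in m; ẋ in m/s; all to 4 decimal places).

phase 1: p=-0.1385, T=0.401, ωT=1.158168, cosh=1.749078, sinh=1.435017; start (x,ẋ)=(-0.052300, 0.462200) → end (x,ẋ)=(0.241917, 1.165690)
phase 2: p=0.0935, T=0.540, ωT=1.559628, cosh=2.483633, sinh=2.273419; start (x,ẋ)=(0.241917, 1.165690) → end (x,ẋ)=(1.379675, 3.869665)

1 0.4010 0.2419 1.1657
2 0.9410 1.3797 3.8697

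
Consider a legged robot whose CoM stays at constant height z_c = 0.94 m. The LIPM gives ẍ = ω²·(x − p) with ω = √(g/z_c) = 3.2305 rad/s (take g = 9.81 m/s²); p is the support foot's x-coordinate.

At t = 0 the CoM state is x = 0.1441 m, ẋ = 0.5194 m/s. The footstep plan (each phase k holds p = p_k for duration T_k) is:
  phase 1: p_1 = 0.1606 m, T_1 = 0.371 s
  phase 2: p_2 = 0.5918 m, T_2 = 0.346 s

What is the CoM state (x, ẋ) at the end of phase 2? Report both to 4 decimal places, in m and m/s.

phase 1: p=0.1606, T=0.371, ωT=1.198516, cosh=1.808417, sinh=1.506775; start (x,ẋ)=(0.144100, 0.519400) → end (x,ẋ)=(0.373021, 0.858976)
phase 2: p=0.5918, T=0.346, ωT=1.117753, cosh=1.692494, sinh=1.365481; start (x,ẋ)=(0.373021, 0.858976) → end (x,ẋ)=(0.584592, 0.488735)

x = 0.5846, ẋ = 0.4887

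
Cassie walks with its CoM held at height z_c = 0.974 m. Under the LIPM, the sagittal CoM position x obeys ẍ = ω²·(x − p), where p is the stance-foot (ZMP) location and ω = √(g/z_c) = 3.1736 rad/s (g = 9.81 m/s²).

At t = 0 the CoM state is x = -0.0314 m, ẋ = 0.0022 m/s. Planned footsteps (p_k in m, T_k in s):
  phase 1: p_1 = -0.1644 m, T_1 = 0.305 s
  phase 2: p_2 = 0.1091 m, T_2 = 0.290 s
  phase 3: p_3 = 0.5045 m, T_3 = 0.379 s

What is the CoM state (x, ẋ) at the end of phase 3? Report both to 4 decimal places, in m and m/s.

phase 1: p=-0.1644, T=0.305, ωT=0.967948, cosh=1.506199, sinh=1.126338; start (x,ẋ)=(-0.031400, 0.002200) → end (x,ẋ)=(0.036705, 0.478728)
phase 2: p=0.1091, T=0.290, ωT=0.920344, cosh=1.454268, sinh=1.055886; start (x,ẋ)=(0.036705, 0.478728) → end (x,ẋ)=(0.163096, 0.453607)
phase 3: p=0.5045, T=0.379, ωT=1.202794, cosh=1.814881, sinh=1.514527; start (x,ẋ)=(0.163096, 0.453607) → end (x,ẋ)=(0.101366, -0.817716)

x = 0.1014, ẋ = -0.8177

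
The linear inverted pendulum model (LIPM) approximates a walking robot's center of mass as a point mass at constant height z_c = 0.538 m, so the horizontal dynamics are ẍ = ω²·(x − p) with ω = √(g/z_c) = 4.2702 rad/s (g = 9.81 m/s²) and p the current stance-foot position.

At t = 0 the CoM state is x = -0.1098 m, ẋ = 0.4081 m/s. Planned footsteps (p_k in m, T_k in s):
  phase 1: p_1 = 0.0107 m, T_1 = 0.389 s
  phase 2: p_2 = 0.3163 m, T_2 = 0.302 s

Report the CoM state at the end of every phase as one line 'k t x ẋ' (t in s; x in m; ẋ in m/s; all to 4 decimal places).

phase 1: p=0.0107, T=0.389, ωT=1.661108, cosh=2.727534, sinh=2.537606; start (x,ẋ)=(-0.109800, 0.408100) → end (x,ẋ)=(-0.075451, -0.192641)
phase 2: p=0.3163, T=0.302, ωT=1.289600, cosh=1.953358, sinh=1.677977; start (x,ẋ)=(-0.075451, -0.192641) → end (x,ẋ)=(-0.524628, -3.183308)

1 0.3890 -0.0755 -0.1926
2 0.6910 -0.5246 -3.1833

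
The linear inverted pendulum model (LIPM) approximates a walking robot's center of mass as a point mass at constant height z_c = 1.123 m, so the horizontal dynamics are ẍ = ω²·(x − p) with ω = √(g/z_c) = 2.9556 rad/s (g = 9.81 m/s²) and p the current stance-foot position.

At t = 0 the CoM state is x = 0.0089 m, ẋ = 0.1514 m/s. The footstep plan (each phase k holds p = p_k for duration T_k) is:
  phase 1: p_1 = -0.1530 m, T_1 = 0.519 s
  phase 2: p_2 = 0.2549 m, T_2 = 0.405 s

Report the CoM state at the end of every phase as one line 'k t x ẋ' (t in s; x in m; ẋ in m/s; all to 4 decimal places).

1 0.5190 0.3530 1.4250
2 0.9240 1.1573 3.0099

phase 1: p=-0.1530, T=0.519, ωT=1.533956, cosh=2.426083, sinh=2.210402; start (x,ẋ)=(0.008900, 0.151400) → end (x,ẋ)=(0.353010, 1.425012)
phase 2: p=0.2549, T=0.405, ωT=1.197018, cosh=1.806162, sinh=1.504069; start (x,ẋ)=(0.353010, 1.425012) → end (x,ẋ)=(1.157274, 3.009944)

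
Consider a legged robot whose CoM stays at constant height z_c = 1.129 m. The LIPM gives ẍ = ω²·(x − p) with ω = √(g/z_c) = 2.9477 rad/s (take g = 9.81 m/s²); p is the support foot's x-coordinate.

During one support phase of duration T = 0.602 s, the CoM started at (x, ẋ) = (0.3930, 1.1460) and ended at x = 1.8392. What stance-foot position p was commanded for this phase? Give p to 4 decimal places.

ωT = 2.9477·0.602 = 1.774515; cosh(ωT) = 3.033494, sinh(ωT) = 2.863928
x(T) = p + (x₀−p)·cosh(ωT) + (ẋ₀/ω)·sinh(ωT) ⇒ p·(1 − cosh) = x(T) − x₀·cosh − (ẋ₀/ω)·sinh
numerator   = 1.8392 − (0.3930)·3.033494 − (1.1460/2.9477)·2.863928 = -0.466395
denominator = 1 − 3.033494 = -2.033494
p = -0.466395 / -2.033494 = 0.2294

p = 0.2294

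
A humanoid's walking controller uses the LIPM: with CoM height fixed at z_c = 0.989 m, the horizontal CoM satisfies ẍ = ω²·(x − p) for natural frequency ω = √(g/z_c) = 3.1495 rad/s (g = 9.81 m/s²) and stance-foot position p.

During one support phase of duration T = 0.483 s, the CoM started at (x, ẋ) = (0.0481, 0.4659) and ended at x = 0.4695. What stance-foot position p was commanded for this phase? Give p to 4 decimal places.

p = -0.0227

ωT = 3.1495·0.483 = 1.521208; cosh(ωT) = 2.398101, sinh(ωT) = 2.179653
x(T) = p + (x₀−p)·cosh(ωT) + (ẋ₀/ω)·sinh(ωT) ⇒ p·(1 − cosh) = x(T) − x₀·cosh − (ẋ₀/ω)·sinh
numerator   = 0.4695 − (0.0481)·2.398101 − (0.4659/3.1495)·2.179653 = 0.031719
denominator = 1 − 2.398101 = -1.398101
p = 0.031719 / -1.398101 = -0.0227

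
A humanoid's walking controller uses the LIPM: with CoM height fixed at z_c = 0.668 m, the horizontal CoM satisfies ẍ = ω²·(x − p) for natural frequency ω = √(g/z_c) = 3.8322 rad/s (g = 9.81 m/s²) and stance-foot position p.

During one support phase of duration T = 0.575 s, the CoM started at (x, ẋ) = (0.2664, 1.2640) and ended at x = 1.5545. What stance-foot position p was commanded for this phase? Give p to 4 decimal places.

ωT = 3.8322·0.575 = 2.203515; cosh(ωT) = 4.583603, sinh(ωT) = 4.473189
x(T) = p + (x₀−p)·cosh(ωT) + (ẋ₀/ω)·sinh(ωT) ⇒ p·(1 − cosh) = x(T) − x₀·cosh − (ẋ₀/ω)·sinh
numerator   = 1.5545 − (0.2664)·4.583603 − (1.2640/3.8322)·4.473189 = -1.141994
denominator = 1 − 4.583603 = -3.583603
p = -1.141994 / -3.583603 = 0.3187

p = 0.3187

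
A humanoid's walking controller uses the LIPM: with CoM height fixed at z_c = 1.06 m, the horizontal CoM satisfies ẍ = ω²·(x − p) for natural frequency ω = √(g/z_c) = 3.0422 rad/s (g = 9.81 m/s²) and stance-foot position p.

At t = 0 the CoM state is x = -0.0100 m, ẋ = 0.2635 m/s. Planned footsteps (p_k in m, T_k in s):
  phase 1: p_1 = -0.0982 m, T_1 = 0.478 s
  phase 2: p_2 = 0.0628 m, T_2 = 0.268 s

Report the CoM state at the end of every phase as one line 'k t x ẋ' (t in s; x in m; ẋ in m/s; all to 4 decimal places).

phase 1: p=-0.0982, T=0.478, ωT=1.454172, cosh=2.257265, sinh=2.023671; start (x,ẋ)=(-0.010000, 0.263500) → end (x,ẋ)=(0.276171, 1.137785)
phase 2: p=0.0628, T=0.268, ωT=0.815310, cosh=1.351189, sinh=0.908686; start (x,ẋ)=(0.276171, 1.137785) → end (x,ẋ)=(0.690954, 2.127206)

1 0.4780 0.2762 1.1378
2 0.7460 0.6910 2.1272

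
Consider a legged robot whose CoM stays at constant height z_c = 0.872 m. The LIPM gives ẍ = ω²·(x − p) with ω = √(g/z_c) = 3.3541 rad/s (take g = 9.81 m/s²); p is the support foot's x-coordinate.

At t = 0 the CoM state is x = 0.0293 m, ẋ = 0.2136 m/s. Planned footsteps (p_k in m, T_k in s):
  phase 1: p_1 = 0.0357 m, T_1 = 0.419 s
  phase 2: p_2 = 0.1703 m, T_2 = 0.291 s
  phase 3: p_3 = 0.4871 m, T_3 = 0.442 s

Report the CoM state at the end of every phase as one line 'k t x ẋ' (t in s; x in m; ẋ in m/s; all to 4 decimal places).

phase 1: p=0.0357, T=0.419, ωT=1.405368, cosh=2.161152, sinh=1.915875; start (x,ẋ)=(0.029300, 0.213600) → end (x,ẋ)=(0.143878, 0.420495)
phase 2: p=0.1703, T=0.291, ωT=0.976043, cosh=1.515367, sinh=1.138567; start (x,ẋ)=(0.143878, 0.420495) → end (x,ẋ)=(0.273000, 0.536302)
phase 3: p=0.4871, T=0.442, ωT=1.482512, cosh=2.315531, sinh=2.088464; start (x,ẋ)=(0.273000, 0.536302) → end (x,ẋ)=(0.325279, -0.257930)

1 0.4190 0.1439 0.4205
2 0.7100 0.2730 0.5363
3 1.1520 0.3253 -0.2579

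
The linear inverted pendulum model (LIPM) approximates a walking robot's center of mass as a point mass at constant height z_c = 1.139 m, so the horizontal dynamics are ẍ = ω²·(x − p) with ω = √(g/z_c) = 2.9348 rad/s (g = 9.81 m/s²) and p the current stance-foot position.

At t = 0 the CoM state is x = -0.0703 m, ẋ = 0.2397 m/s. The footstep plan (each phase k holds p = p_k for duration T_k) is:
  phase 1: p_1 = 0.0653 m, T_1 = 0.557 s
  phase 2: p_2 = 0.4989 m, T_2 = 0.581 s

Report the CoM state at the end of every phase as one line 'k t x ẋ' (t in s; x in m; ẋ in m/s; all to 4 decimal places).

1 0.5570 -0.0941 -0.3436
2 1.1380 -1.4979 -5.6063

phase 1: p=0.0653, T=0.557, ωT=1.634684, cosh=2.661425, sinh=2.466411; start (x,ẋ)=(-0.070300, 0.239700) → end (x,ẋ)=(-0.094145, -0.343587)
phase 2: p=0.4989, T=0.581, ωT=1.705119, cosh=2.841895, sinh=2.660144; start (x,ẋ)=(-0.094145, -0.343587) → end (x,ẋ)=(-1.497903, -5.606333)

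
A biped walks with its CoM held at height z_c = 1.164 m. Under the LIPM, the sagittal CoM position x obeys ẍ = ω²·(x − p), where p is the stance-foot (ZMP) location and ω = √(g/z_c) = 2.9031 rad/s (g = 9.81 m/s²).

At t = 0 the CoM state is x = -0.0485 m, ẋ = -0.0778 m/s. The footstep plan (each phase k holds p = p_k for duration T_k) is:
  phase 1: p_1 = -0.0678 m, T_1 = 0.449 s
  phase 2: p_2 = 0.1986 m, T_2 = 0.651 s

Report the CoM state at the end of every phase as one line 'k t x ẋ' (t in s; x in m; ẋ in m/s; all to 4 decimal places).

1 0.4490 -0.0753 -0.0583
2 1.1000 -0.7936 -2.7691

phase 1: p=-0.0678, T=0.449, ωT=1.303492, cosh=1.976857, sinh=1.705275; start (x,ẋ)=(-0.048500, -0.077800) → end (x,ẋ)=(-0.075346, -0.058253)
phase 2: p=0.1986, T=0.651, ωT=1.889918, cosh=3.384955, sinh=3.233871; start (x,ẋ)=(-0.075346, -0.058253) → end (x,ẋ)=(-0.793586, -2.769061)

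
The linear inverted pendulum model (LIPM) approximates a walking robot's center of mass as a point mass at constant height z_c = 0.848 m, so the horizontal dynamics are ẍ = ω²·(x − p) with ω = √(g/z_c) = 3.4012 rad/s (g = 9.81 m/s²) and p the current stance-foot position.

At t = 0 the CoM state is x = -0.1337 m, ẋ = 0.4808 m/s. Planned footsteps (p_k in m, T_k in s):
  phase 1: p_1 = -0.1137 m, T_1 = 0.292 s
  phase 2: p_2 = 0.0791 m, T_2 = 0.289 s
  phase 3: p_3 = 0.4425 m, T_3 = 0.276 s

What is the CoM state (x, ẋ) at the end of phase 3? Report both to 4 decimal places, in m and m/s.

phase 1: p=-0.1137, T=0.292, ωT=0.993150, cosh=1.535067, sinh=1.164659; start (x,ẋ)=(-0.133700, 0.480800) → end (x,ẋ)=(0.020237, 0.658835)
phase 2: p=0.0791, T=0.289, ωT=0.982947, cosh=1.523263, sinh=1.149056; start (x,ẋ)=(0.020237, 0.658835) → end (x,ẋ)=(0.212016, 0.773533)
phase 3: p=0.4425, T=0.276, ωT=0.938731, cosh=1.473930, sinh=1.082806; start (x,ẋ)=(0.212016, 0.773533) → end (x,ẋ)=(0.349045, 0.291299)

x = 0.3490, ẋ = 0.2913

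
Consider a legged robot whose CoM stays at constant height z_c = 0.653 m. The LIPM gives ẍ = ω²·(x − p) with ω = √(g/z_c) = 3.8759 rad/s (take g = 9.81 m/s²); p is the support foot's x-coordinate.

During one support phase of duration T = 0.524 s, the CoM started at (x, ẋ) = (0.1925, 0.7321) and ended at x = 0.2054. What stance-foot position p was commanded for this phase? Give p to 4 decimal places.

ωT = 3.8759·0.524 = 2.030972; cosh(ωT) = 3.876348, sinh(ωT) = 3.745140
x(T) = p + (x₀−p)·cosh(ωT) + (ẋ₀/ω)·sinh(ωT) ⇒ p·(1 − cosh) = x(T) − x₀·cosh − (ẋ₀/ω)·sinh
numerator   = 0.2054 − (0.1925)·3.876348 − (0.7321/3.8759)·3.745140 = -1.248198
denominator = 1 − 3.876348 = -2.876348
p = -1.248198 / -2.876348 = 0.4340

p = 0.4340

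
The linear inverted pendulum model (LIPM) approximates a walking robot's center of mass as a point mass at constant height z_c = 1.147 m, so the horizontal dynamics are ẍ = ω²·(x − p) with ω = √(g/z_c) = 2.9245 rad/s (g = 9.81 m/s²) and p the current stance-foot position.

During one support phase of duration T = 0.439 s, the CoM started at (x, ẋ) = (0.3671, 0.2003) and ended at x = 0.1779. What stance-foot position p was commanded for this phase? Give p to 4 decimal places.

ωT = 2.9245·0.439 = 1.283856; cosh(ωT) = 1.943750, sinh(ωT) = 1.666783
x(T) = p + (x₀−p)·cosh(ωT) + (ẋ₀/ω)·sinh(ωT) ⇒ p·(1 − cosh) = x(T) − x₀·cosh − (ẋ₀/ω)·sinh
numerator   = 0.1779 − (0.3671)·1.943750 − (0.2003/2.9245)·1.666783 = -0.649809
denominator = 1 − 1.943750 = -0.943750
p = -0.649809 / -0.943750 = 0.6885

p = 0.6885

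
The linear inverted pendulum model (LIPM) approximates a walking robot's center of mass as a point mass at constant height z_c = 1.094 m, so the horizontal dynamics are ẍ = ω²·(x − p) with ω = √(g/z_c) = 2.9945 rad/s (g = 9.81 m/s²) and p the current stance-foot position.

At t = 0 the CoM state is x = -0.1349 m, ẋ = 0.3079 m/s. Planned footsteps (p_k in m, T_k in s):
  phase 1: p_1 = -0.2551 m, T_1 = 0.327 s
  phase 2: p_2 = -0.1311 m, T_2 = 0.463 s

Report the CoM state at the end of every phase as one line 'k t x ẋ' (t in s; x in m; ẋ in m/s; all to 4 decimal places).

phase 1: p=-0.2551, T=0.327, ωT=0.979202, cosh=1.518970, sinh=1.143359; start (x,ẋ)=(-0.134900, 0.307900) → end (x,ẋ)=(0.045043, 0.879230)
phase 2: p=-0.1311, T=0.463, ωT=1.386454, cosh=2.125298, sinh=1.875338; start (x,ẋ)=(0.045043, 0.879230) → end (x,ẋ)=(0.793883, 2.857791)

1 0.3270 0.0450 0.8792
2 0.7900 0.7939 2.8578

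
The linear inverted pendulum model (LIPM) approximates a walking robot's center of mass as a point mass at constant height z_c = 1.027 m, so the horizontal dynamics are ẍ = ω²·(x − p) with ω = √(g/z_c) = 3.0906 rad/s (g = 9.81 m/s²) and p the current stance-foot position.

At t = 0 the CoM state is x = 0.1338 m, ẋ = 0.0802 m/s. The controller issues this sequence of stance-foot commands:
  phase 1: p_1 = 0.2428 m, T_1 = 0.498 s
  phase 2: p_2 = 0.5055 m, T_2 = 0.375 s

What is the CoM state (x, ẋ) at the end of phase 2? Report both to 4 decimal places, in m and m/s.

phase 1: p=0.2428, T=0.498, ωT=1.539119, cosh=2.437526, sinh=2.222956; start (x,ẋ)=(0.133800, 0.080200) → end (x,ẋ)=(0.034795, -0.553370)
phase 2: p=0.5055, T=0.375, ωT=1.158975, cosh=1.750236, sinh=1.436429; start (x,ẋ)=(0.034795, -0.553370) → end (x,ẋ)=(-0.575537, -3.058190)

x = -0.5755, ẋ = -3.0582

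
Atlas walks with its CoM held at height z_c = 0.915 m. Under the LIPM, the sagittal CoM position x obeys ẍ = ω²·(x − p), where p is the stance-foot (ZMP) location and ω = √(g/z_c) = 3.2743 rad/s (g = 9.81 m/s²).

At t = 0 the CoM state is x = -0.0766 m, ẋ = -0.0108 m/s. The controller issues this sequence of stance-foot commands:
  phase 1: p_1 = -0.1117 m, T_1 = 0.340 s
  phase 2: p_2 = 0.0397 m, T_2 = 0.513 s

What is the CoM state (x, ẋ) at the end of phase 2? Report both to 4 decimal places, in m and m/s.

x = -0.1196, ẋ = -0.4370

phase 1: p=-0.1117, T=0.340, ωT=1.113262, cosh=1.686379, sinh=1.357893; start (x,ẋ)=(-0.076600, -0.010800) → end (x,ẋ)=(-0.056987, 0.137847)
phase 2: p=0.0397, T=0.513, ωT=1.679716, cosh=2.775229, sinh=2.588802; start (x,ẋ)=(-0.056987, 0.137847) → end (x,ẋ)=(-0.119641, -0.437012)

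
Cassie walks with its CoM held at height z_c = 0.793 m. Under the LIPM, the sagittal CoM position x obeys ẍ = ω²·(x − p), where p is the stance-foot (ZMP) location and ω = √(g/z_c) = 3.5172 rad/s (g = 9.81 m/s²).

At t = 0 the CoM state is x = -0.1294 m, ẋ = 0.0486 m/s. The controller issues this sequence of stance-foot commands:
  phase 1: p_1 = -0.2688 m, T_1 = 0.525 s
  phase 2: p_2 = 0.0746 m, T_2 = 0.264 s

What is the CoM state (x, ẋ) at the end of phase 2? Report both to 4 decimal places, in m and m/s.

phase 1: p=-0.2688, T=0.525, ωT=1.846530, cosh=3.247786, sinh=3.090003; start (x,ẋ)=(-0.129400, 0.048600) → end (x,ẋ)=(0.226639, 1.672864)
phase 2: p=0.0746, T=0.264, ωT=0.928541, cosh=1.462972, sinh=1.067842; start (x,ẋ)=(0.226639, 1.672864) → end (x,ẋ)=(0.804919, 3.018380)

x = 0.8049, ẋ = 3.0184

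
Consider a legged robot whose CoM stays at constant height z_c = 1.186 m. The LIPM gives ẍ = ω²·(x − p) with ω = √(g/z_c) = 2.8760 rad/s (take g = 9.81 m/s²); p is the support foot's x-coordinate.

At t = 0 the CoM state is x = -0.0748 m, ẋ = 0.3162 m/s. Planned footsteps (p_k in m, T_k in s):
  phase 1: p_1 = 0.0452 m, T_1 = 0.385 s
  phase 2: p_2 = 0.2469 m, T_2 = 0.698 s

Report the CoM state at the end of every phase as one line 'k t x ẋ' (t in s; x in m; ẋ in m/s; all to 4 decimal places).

phase 1: p=0.0452, T=0.385, ωT=1.107260, cosh=1.678259, sinh=1.347796; start (x,ẋ)=(-0.074800, 0.316200) → end (x,ẋ)=(-0.008009, 0.065514)
phase 2: p=0.2469, T=0.698, ωT=2.007448, cosh=3.789313, sinh=3.654982; start (x,ẋ)=(-0.008009, 0.065514) → end (x,ẋ)=(-0.635769, -2.431275)

1 0.3850 -0.0080 0.0655
2 1.0830 -0.6358 -2.4313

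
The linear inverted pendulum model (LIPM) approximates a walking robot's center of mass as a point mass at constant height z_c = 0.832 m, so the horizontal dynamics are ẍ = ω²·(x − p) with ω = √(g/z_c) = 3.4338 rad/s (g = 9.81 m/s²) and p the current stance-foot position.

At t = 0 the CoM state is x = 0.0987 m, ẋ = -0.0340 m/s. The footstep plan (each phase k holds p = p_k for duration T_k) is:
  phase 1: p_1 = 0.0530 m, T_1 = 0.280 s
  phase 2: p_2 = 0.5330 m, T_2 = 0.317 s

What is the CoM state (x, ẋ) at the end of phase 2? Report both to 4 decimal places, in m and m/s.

x = -0.1180, ẋ = -1.7049

phase 1: p=0.0530, T=0.280, ωT=0.961464, cosh=1.498928, sinh=1.116595; start (x,ẋ)=(0.098700, -0.034000) → end (x,ẋ)=(0.110445, 0.124258)
phase 2: p=0.5330, T=0.317, ωT=1.088515, cosh=1.653288, sinh=1.316572; start (x,ẋ)=(0.110445, 0.124258) → end (x,ẋ)=(-0.117963, -1.704871)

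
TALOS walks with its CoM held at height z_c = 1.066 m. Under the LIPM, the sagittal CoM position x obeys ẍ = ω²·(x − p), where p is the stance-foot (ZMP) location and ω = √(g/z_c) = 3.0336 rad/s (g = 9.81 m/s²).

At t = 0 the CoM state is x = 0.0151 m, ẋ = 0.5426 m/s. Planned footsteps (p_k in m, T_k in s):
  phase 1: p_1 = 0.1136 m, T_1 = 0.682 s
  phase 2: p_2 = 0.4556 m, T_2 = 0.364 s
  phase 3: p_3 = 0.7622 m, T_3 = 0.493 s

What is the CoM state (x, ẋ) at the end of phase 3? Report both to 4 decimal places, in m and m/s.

phase 1: p=0.1136, T=0.682, ωT=2.068915, cosh=4.021277, sinh=3.894954; start (x,ẋ)=(0.015100, 0.542600) → end (x,ẋ)=(0.414169, 1.018095)
phase 2: p=0.4556, T=0.364, ωT=1.104230, cosh=1.674184, sinh=1.342718; start (x,ẋ)=(0.414169, 1.018095) → end (x,ẋ)=(0.836861, 1.535719)
phase 3: p=0.7622, T=0.493, ωT=1.495565, cosh=2.342989, sinh=2.118867; start (x,ẋ)=(0.836861, 1.535719) → end (x,ẋ)=(2.009778, 4.078080)

x = 2.0098, ẋ = 4.0781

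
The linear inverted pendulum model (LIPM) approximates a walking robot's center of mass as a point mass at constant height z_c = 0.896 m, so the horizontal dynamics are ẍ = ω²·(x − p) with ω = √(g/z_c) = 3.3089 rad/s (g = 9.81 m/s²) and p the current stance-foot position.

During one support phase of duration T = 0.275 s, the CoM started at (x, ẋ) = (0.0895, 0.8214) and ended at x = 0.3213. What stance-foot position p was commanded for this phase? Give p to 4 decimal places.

p = 0.1494

ωT = 3.3089·0.275 = 0.909948; cosh(ωT) = 1.443369, sinh(ωT) = 1.040823
x(T) = p + (x₀−p)·cosh(ωT) + (ẋ₀/ω)·sinh(ωT) ⇒ p·(1 − cosh) = x(T) − x₀·cosh − (ẋ₀/ω)·sinh
numerator   = 0.3213 − (0.0895)·1.443369 − (0.8214/3.3089)·1.040823 = -0.066255
denominator = 1 − 1.443369 = -0.443369
p = -0.066255 / -0.443369 = 0.1494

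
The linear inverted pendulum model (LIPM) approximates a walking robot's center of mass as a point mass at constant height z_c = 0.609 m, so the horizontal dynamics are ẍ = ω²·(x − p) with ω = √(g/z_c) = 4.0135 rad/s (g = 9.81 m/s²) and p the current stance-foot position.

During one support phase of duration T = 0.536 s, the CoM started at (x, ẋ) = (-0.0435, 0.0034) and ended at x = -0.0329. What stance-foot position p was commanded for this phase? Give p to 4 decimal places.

ωT = 4.0135·0.536 = 2.151236; cosh(ωT) = 4.355908, sinh(ωT) = 4.239568
x(T) = p + (x₀−p)·cosh(ωT) + (ẋ₀/ω)·sinh(ωT) ⇒ p·(1 − cosh) = x(T) − x₀·cosh − (ẋ₀/ω)·sinh
numerator   = -0.0329 − (-0.0435)·4.355908 − (0.0034/4.0135)·4.239568 = 0.152990
denominator = 1 − 4.355908 = -3.355908
p = 0.152990 / -3.355908 = -0.0456

p = -0.0456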